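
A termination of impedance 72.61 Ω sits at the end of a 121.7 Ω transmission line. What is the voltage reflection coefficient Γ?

Γ = -0.253

Γ = (Z_L − Z_0)/(Z_L + Z_0) = (72.61 − 121.7)/(72.61 + 121.7) = -49.09/194.3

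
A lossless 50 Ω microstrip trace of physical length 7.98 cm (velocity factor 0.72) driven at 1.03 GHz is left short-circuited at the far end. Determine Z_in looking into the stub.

λ = v/f = 0.72·c / 1.03 GHz = 0.21 m
βl = 2π·l/λ = 2π × 0.381 = 137°
tan(βl) = -0.933
For a short-circuited stub, Z_in = jZ_0·tan(βl)

Z_in ≈ −j46.6 Ω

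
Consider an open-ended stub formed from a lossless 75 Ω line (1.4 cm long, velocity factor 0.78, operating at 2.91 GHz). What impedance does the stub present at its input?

λ = v/f = 0.78·c / 2.91 GHz = 0.0804 m
βl = 2π·l/λ = 2π × 0.174 = 62.7°
tan(βl) = 1.94
For an open-ended stub, Z_in = −jZ_0·cot(βl) = −jZ_0/tan(βl)

Z_in ≈ −j38.7 Ω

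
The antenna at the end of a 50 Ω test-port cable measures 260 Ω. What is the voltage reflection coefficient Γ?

Γ = 0.677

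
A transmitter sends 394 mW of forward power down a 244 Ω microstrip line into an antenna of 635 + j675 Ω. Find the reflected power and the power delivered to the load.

|Γ| = |(391 + j675)/(879 + j675)| = 0.704
|Γ|² = 0.495
P_refl = |Γ|²·P_inc = 195 mW, P_del = (1 − |Γ|²)·P_inc = 199 mW

P_reflected ≈ 195 mW; P_delivered ≈ 199 mW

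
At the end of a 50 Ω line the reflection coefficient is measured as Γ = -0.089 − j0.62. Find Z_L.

Z_L ≈ 19.3 − j39.5 Ω

Z_L = Z_0·(1 + Γ)/(1 − Γ) = 50·(0.911 − j0.62)/(1.09 + j0.62)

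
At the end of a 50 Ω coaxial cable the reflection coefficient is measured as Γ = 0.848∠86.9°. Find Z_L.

Z_L ≈ 8.63 + j52 Ω

Z_L = Z_0·(1 + Γ)/(1 − Γ) = 50·(1.05 + j0.847)/(0.954 − j0.847)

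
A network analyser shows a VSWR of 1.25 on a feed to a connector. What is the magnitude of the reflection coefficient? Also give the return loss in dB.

|Γ| ≈ 0.111; return loss ≈ 19.1 dB

|Γ| = (S − 1)/(S + 1) = (1.25 − 1)/(1.25 + 1) = 0.25/2.25
RL = −20·log₁₀|Γ| = −20·log₁₀(0.111)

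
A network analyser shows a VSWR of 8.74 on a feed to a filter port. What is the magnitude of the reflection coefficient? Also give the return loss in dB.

|Γ| ≈ 0.795; return loss ≈ 2 dB

|Γ| = (S − 1)/(S + 1) = (8.74 − 1)/(8.74 + 1) = 7.74/9.74
RL = −20·log₁₀|Γ| = −20·log₁₀(0.795)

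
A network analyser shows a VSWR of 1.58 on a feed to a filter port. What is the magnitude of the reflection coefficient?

|Γ| ≈ 0.225

|Γ| = (S − 1)/(S + 1) = (1.58 − 1)/(1.58 + 1) = 0.58/2.58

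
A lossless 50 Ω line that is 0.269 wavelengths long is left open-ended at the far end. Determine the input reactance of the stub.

X_in ≈ 6 Ω (inductive)

βl = 2π × 0.269 = 96.8°
tan(βl) = -8.34
For an open-ended stub, Z_in = −jZ_0·cot(βl) = −jZ_0/tan(βl)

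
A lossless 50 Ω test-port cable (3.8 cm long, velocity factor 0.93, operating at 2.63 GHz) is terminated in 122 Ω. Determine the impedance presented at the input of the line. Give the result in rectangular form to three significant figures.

Z_in ≈ 30.5 + j30.3 Ω

λ = v/f = 0.93·c / 2.63 GHz = 0.106 m
βl = 2π·l/λ = 2π × 0.358 = 129°
tan(βl) = tan(129°) = -1.24
Z_in = Z_0·(Z_L + jZ_0·tanβl)/(Z_0 + jZ_L·tanβl)
     = 50·(122 − j61.8)/(50 − j151)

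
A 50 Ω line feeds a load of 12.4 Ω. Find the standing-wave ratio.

VSWR ≈ 4.03

Γ = (12.4 − 50)/(12.4 + 50) = -0.603
VSWR = (1 + 0.603)/(1 − 0.603)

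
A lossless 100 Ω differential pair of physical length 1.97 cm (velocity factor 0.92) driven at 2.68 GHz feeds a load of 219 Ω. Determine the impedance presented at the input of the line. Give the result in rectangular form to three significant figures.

Z_in ≈ 50.9 − j29.7 Ω

λ = v/f = 0.92·c / 2.68 GHz = 0.103 m
βl = 2π·l/λ = 2π × 0.191 = 68.9°
tan(βl) = tan(68.9°) = 2.59
Z_in = Z_0·(Z_L + jZ_0·tanβl)/(Z_0 + jZ_L·tanβl)
     = 100·(219 + j259)/(100 + j567)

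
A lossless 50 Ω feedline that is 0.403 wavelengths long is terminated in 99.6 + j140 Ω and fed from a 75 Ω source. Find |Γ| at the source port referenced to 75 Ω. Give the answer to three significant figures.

βl = 2π × 0.403 = 145°
tan(βl) = -0.698
Z_in = Z_0·(Z_L + jZ_0·tanβl)/(Z_0 + jZ_L·tanβl) = 13.9 + j42.1 Ω
Γ_s = (Z_in − Z_s)/(Z_in + Z_s) = (-61.1 + j42.1)/(88.9 + j42.1), |Γ_s| = 0.754

|Γ| ≈ 0.754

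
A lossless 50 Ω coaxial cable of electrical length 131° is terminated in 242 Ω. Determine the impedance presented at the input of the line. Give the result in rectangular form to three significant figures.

Z_in ≈ 17.6 + j40.3 Ω

tan(βl) = tan(131°) = -1.15
Z_in = Z_0·(Z_L + jZ_0·tanβl)/(Z_0 + jZ_L·tanβl)
     = 50·(242 − j57.5)/(50 − j278)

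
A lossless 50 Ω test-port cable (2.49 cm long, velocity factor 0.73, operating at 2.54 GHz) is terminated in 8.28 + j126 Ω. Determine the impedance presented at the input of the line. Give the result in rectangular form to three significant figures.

λ = v/f = 0.73·c / 2.54 GHz = 0.0862 m
βl = 2π·l/λ = 2π × 0.289 = 104°
tan(βl) = tan(104°) = -4.02
Z_in = Z_0·(Z_L + jZ_0·tanβl)/(Z_0 + jZ_L·tanβl)
     = 50·(8.28 − j75)/(557 − j33.3)

Z_in ≈ 1.14 − j6.67 Ω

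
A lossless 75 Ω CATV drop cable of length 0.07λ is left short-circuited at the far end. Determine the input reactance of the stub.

X_in ≈ 35.3 Ω (inductive)

βl = 2π × 0.07 = 25.2°
tan(βl) = 0.471
For a short-circuited stub, Z_in = jZ_0·tan(βl)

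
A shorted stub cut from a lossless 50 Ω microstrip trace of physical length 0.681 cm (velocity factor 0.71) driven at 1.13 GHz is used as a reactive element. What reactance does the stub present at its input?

λ = v/f = 0.71·c / 1.13 GHz = 0.188 m
βl = 2π·l/λ = 2π × 0.0361 = 13°
tan(βl) = 0.231
For a shorted stub, Z_in = jZ_0·tan(βl)

X_in ≈ 11.5 Ω (inductive)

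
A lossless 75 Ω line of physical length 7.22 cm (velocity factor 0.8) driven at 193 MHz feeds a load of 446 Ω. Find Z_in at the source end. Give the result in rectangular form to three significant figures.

λ = v/f = 0.8·c / 193 MHz = 1.24 m
βl = 2π·l/λ = 2π × 0.0581 = 20.9°
tan(βl) = tan(20.9°) = 0.382
Z_in = Z_0·(Z_L + jZ_0·tanβl)/(Z_0 + jZ_L·tanβl)
     = 75·(446 + j28.6)/(75 + j170)

Z_in ≈ 83 − j160 Ω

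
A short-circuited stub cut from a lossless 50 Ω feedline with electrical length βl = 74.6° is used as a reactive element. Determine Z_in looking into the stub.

tan(βl) = 3.63
For a short-circuited stub, Z_in = jZ_0·tan(βl)

Z_in ≈ +j182 Ω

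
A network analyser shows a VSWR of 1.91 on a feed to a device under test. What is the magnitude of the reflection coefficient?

|Γ| ≈ 0.313

|Γ| = (S − 1)/(S + 1) = (1.91 − 1)/(1.91 + 1) = 0.91/2.91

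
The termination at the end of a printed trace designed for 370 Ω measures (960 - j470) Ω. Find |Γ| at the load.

Γ = (Z_L − Z_0)/(Z_L + Z_0) = (590 − j470)/(1330 − j470)
|Γ| = 754/1410

|Γ| ≈ 0.535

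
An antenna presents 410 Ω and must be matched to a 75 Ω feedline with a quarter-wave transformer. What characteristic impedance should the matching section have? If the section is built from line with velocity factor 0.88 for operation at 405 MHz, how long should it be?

Z_qwt = √(Z_0·R_L) = √(75 × 410) = √30750
λ = 0.88·c/f = 0.652 m, so l = λ/4 = 0.163 m

Z_qwt ≈ 175 Ω; length ≈ 16.3 cm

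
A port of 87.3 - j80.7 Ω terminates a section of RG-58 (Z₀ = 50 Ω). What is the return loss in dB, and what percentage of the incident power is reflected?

Γ = (37.3 − j80.7)/(137.3 − j80.7), |Γ| = 0.558
RL = −20·log₁₀(0.558) = 5.06 dB
P_refl/P_inc = |Γ|² = 0.312

RL ≈ 5.06 dB; 31.2% of incident power reflected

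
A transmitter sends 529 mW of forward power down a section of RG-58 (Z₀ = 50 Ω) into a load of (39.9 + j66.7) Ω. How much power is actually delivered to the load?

|Γ| = |(-10.1 + j66.7)/(89.9 + j66.7)| = 0.603
|Γ|² = 0.363
P_refl = |Γ|²·P_inc = 192 mW, P_del = (1 − |Γ|²)·P_inc = 337 mW

P_delivered ≈ 337 mW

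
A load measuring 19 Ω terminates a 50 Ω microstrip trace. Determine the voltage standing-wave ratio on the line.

VSWR ≈ 2.63

For a purely resistive load, VSWR = R_L/Z_0 or Z_0/R_L (whichever > 1) = 50/19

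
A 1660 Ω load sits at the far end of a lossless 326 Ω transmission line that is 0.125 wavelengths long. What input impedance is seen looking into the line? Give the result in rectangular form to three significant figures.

βl = 2π × 0.125 = 45°
tan(βl) = tan(45°) = 1
Z_in = Z_0·(Z_L + jZ_0·tanβl)/(Z_0 + jZ_L·tanβl)
     = 326·(1660 + j326)/(326 + j1660)

Z_in ≈ 123 − j302 Ω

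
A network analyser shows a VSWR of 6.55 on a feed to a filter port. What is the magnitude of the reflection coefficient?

|Γ| = (S − 1)/(S + 1) = (6.55 − 1)/(6.55 + 1) = 5.55/7.55

|Γ| ≈ 0.735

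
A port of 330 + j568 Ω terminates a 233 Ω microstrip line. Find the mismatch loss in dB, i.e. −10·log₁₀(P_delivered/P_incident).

mismatch loss ≈ 3.18 dB

Γ = (97 + j568)/(563 + j568), |Γ| = 0.721
|Γ|² = 0.519, so P_del/P_inc = 1 − |Γ|² = 0.481
ML = −10·log₁₀(1 − |Γ|²)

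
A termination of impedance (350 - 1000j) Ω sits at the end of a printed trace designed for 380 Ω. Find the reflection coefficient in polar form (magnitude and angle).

Γ ≈ 0.808 ∠ -37.8°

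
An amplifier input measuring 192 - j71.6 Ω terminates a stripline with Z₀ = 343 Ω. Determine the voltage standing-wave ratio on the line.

Γ = (Z_L − Z_0)/(Z_L + Z_0) = (-151 − j71.6)/(535 − j71.6)
|Γ| = 167/540 = 0.31
VSWR = (1 + |Γ|)/(1 − |Γ|) = 1.31/0.69

VSWR ≈ 1.9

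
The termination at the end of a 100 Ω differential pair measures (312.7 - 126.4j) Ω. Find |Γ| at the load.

|Γ| ≈ 0.573

Γ = (Z_L − Z_0)/(Z_L + Z_0) = (212.7 − j126.4)/(412.7 − j126.4)
|Γ| = 247/432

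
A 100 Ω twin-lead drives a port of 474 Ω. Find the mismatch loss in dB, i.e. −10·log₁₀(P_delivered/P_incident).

mismatch loss ≈ 2.4 dB

Γ = (474 − 100)/(474 + 100) = 0.652
|Γ|² = 0.425, so P_del/P_inc = 1 − |Γ|² = 0.575
ML = −10·log₁₀(1 − |Γ|²)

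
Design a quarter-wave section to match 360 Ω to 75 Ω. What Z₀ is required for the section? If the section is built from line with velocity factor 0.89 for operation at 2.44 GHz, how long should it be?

Z_qwt ≈ 164 Ω; length ≈ 2.74 cm

Z_qwt = √(Z_0·R_L) = √(75 × 360) = √27000
λ = 0.89·c/f = 0.109 m, so l = λ/4 = 0.0274 m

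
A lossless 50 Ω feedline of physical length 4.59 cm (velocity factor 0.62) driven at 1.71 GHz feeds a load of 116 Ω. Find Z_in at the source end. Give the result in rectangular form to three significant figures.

λ = v/f = 0.62·c / 1.71 GHz = 0.109 m
βl = 2π·l/λ = 2π × 0.422 = 152°
tan(βl) = tan(152°) = -0.534
Z_in = Z_0·(Z_L + jZ_0·tanβl)/(Z_0 + jZ_L·tanβl)
     = 50·(116 − j26.7)/(50 − j61.9)

Z_in ≈ 58.8 + j46.2 Ω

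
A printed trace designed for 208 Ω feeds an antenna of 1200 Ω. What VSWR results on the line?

VSWR ≈ 5.77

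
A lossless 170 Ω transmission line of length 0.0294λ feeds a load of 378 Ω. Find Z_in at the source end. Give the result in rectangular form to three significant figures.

Z_in ≈ 334 − j107 Ω

βl = 2π × 0.0294 = 10.6°
tan(βl) = tan(10.6°) = 0.187
Z_in = Z_0·(Z_L + jZ_0·tanβl)/(Z_0 + jZ_L·tanβl)
     = 170·(378 + j31.8)/(170 + j70.6)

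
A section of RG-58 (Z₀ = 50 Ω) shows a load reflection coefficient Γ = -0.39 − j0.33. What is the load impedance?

Z_L = Z_0·(1 + Γ)/(1 − Γ) = 50·(0.61 − j0.33)/(1.39 + j0.33)

Z_L ≈ 18.1 − j16.2 Ω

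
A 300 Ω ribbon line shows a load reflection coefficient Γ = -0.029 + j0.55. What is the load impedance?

Z_L ≈ 154 + j242 Ω

Z_L = Z_0·(1 + Γ)/(1 − Γ) = 300·(0.971 + j0.55)/(1.03 − j0.55)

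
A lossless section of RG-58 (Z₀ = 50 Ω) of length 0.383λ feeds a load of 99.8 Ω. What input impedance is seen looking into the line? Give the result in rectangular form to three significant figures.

βl = 2π × 0.383 = 138°
tan(βl) = tan(138°) = -0.904
Z_in = Z_0·(Z_L + jZ_0·tanβl)/(Z_0 + jZ_L·tanβl)
     = 50·(99.8 − j45.2)/(50 − j90.2)

Z_in ≈ 42.6 + j31.7 Ω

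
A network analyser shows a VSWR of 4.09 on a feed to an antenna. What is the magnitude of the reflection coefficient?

|Γ| = (S − 1)/(S + 1) = (4.09 − 1)/(4.09 + 1) = 3.09/5.09

|Γ| ≈ 0.607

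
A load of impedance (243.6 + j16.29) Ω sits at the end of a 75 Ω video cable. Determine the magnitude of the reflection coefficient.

|Γ| ≈ 0.531

Γ = (Z_L − Z_0)/(Z_L + Z_0) = (168.6 + j16.29)/(318.6 + j16.29)
|Γ| = 169/319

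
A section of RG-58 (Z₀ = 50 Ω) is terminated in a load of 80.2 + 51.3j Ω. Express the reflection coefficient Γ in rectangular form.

Γ ≈ 0.335 + j0.262

Γ = (Z_L − Z_0)/(Z_L + Z_0) = (30.2 + j51.3)/(130.2 + j51.3)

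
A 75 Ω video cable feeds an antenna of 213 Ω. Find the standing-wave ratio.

VSWR ≈ 2.84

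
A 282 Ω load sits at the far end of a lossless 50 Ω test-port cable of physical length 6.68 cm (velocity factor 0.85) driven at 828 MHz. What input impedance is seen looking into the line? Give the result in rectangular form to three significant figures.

Z_in ≈ 9.25 − j10.2 Ω

λ = v/f = 0.85·c / 828 MHz = 0.308 m
βl = 2π·l/λ = 2π × 0.217 = 78.1°
tan(βl) = tan(78.1°) = 4.74
Z_in = Z_0·(Z_L + jZ_0·tanβl)/(Z_0 + jZ_L·tanβl)
     = 50·(282 + j237)/(50 + j1340)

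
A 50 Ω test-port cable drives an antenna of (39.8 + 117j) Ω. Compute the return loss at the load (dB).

RL ≈ 1.98 dB

Γ = (-10.2 + j117)/(89.8 + j117), |Γ| = 0.796
RL = −20·log₁₀|Γ| = −20·log₁₀(0.796)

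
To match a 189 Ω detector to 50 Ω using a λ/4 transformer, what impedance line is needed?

Z_qwt ≈ 97.2 Ω

Z_qwt = √(Z_0·R_L) = √(50 × 189) = √9450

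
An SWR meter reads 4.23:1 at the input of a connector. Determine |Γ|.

|Γ| = (S − 1)/(S + 1) = (4.23 − 1)/(4.23 + 1) = 3.23/5.23

|Γ| ≈ 0.618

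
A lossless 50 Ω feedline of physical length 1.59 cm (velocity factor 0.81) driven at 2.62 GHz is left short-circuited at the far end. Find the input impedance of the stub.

Z_in ≈ +j92.9 Ω

λ = v/f = 0.81·c / 2.62 GHz = 0.0927 m
βl = 2π·l/λ = 2π × 0.171 = 61.7°
tan(βl) = 1.86
For a short-circuited stub, Z_in = jZ_0·tan(βl)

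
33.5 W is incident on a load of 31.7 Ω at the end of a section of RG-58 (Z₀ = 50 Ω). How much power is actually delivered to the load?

Γ = (31.7 − 50)/(31.7 + 50) = -0.224
|Γ|² = 0.0502
P_refl = |Γ|²·P_inc = 1.68 W, P_del = (1 − |Γ|²)·P_inc = 31.8 W

P_delivered ≈ 31.8 W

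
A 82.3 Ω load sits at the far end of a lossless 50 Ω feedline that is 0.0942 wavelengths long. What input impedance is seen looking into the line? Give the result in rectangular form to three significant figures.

βl = 2π × 0.0942 = 33.9°
tan(βl) = tan(33.9°) = 0.672
Z_in = Z_0·(Z_L + jZ_0·tanβl)/(Z_0 + jZ_L·tanβl)
     = 50·(82.3 + j33.6)/(50 + j55.3)

Z_in ≈ 53.7 − j25.8 Ω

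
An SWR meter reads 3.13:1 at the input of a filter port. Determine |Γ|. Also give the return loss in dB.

|Γ| = (S − 1)/(S + 1) = (3.13 − 1)/(3.13 + 1) = 2.13/4.13
RL = −20·log₁₀|Γ| = −20·log₁₀(0.516)

|Γ| ≈ 0.516; return loss ≈ 5.75 dB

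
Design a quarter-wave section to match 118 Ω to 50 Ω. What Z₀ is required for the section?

Z_qwt = √(Z_0·R_L) = √(50 × 118) = √5900

Z_qwt ≈ 76.8 Ω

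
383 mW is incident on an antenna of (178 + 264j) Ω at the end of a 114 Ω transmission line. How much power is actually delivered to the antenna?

P_delivered ≈ 201 mW

|Γ| = |(64 + j264)/(292 + j264)| = 0.69
|Γ|² = 0.476
P_refl = |Γ|²·P_inc = 182 mW, P_del = (1 − |Γ|²)·P_inc = 201 mW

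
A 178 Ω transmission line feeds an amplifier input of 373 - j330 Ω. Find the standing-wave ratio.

VSWR ≈ 3.96

Γ = (Z_L − Z_0)/(Z_L + Z_0) = (195 − j330)/(551 − j330)
|Γ| = 383/642 = 0.597
VSWR = (1 + |Γ|)/(1 − |Γ|) = 1.6/0.403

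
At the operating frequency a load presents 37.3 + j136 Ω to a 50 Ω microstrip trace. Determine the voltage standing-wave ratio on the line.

Γ = (Z_L − Z_0)/(Z_L + Z_0) = (-12.7 + j136)/(87.3 + j136)
|Γ| = 137/162 = 0.845
VSWR = (1 + |Γ|)/(1 − |Γ|) = 1.85/0.155

VSWR ≈ 11.9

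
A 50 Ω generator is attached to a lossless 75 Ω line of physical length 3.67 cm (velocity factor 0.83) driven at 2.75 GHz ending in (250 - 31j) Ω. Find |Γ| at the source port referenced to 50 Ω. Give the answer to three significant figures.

|Γ| ≈ 0.625

λ = v/f = 0.83·c / 2.75 GHz = 0.0905 m
βl = 2π·l/λ = 2π × 0.405 = 146°
tan(βl) = -0.677
Z_in = Z_0·(Z_L + jZ_0·tanβl)/(Z_0 + jZ_L·tanβl) = 65 + j90.1 Ω
Γ_s = (Z_in − Z_s)/(Z_in + Z_s) = (15 + j90.1)/(115 + j90.1), |Γ_s| = 0.625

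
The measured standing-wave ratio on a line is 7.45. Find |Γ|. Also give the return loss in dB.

|Γ| ≈ 0.763; return loss ≈ 2.35 dB

|Γ| = (S − 1)/(S + 1) = (7.45 − 1)/(7.45 + 1) = 6.45/8.45
RL = −20·log₁₀|Γ| = −20·log₁₀(0.763)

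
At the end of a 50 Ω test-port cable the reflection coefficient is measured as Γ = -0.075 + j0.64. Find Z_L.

Z_L = Z_0·(1 + Γ)/(1 − Γ) = 50·(0.925 + j0.64)/(1.07 − j0.64)

Z_L ≈ 18.7 + j40.9 Ω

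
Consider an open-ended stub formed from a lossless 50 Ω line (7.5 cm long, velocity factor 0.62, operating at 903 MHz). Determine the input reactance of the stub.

λ = v/f = 0.62·c / 903 MHz = 0.206 m
βl = 2π·l/λ = 2π × 0.364 = 131°
tan(βl) = -1.15
For an open-ended stub, Z_in = −jZ_0·cot(βl) = −jZ_0/tan(βl)

X_in ≈ 43.6 Ω (inductive)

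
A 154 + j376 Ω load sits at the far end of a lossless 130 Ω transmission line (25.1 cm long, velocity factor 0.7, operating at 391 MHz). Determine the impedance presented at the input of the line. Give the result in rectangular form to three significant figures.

λ = v/f = 0.7·c / 391 MHz = 0.537 m
βl = 2π·l/λ = 2π × 0.467 = 168°
tan(βl) = tan(168°) = -0.208
Z_in = Z_0·(Z_L + jZ_0·tanβl)/(Z_0 + jZ_L·tanβl)
     = 130·(154 + j349)/(208 − j32.1)

Z_in ≈ 61.2 + j227 Ω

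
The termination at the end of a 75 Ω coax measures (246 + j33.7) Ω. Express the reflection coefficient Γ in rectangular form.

Γ ≈ 0.538 + j0.0485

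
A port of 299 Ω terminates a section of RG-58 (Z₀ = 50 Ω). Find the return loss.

Γ = (299 − 50)/(299 + 50) = 0.713
RL = −20·log₁₀|Γ| = −20·log₁₀(0.713)

RL ≈ 2.93 dB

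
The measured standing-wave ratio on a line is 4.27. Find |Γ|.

|Γ| = (S − 1)/(S + 1) = (4.27 − 1)/(4.27 + 1) = 3.27/5.27

|Γ| ≈ 0.62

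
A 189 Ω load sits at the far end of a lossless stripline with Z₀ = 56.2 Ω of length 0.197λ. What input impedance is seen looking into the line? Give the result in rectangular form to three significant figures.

Z_in ≈ 18.5 − j17.5 Ω

βl = 2π × 0.197 = 70.9°
tan(βl) = tan(70.9°) = 2.89
Z_in = Z_0·(Z_L + jZ_0·tanβl)/(Z_0 + jZ_L·tanβl)
     = 56.2·(189 + j162)/(56.2 + j546)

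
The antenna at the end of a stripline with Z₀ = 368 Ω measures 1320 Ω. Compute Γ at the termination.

Γ = (Z_L − Z_0)/(Z_L + Z_0) = (1320 − 368)/(1320 + 368) = 952/1688

Γ = 0.564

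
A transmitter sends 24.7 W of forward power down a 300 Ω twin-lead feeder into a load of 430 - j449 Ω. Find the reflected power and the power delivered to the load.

|Γ| = |(130 − j449)/(730 − j449)| = 0.545
|Γ|² = 0.297
P_refl = |Γ|²·P_inc = 7.35 W, P_del = (1 − |Γ|²)·P_inc = 17.4 W

P_reflected ≈ 7.35 W; P_delivered ≈ 17.4 W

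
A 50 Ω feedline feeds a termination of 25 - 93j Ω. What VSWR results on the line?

VSWR ≈ 9.31

Γ = (Z_L − Z_0)/(Z_L + Z_0) = (-25 − j93)/(75 − j93)
|Γ| = 96.3/119 = 0.806
VSWR = (1 + |Γ|)/(1 − |Γ|) = 1.81/0.194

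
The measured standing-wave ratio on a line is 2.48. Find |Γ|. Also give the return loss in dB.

|Γ| ≈ 0.425; return loss ≈ 7.43 dB

|Γ| = (S − 1)/(S + 1) = (2.48 − 1)/(2.48 + 1) = 1.48/3.48
RL = −20·log₁₀|Γ| = −20·log₁₀(0.425)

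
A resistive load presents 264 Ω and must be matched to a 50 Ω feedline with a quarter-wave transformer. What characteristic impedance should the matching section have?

Z_qwt ≈ 115 Ω

Z_qwt = √(Z_0·R_L) = √(50 × 264) = √13200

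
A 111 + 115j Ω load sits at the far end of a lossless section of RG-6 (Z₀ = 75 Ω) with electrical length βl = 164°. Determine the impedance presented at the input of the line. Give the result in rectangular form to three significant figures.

tan(βl) = tan(164°) = -0.287
Z_in = Z_0·(Z_L + jZ_0·tanβl)/(Z_0 + jZ_L·tanβl)
     = 75·(111 + j93.5)/(108 − j31.8)

Z_in ≈ 53.3 + j80.7 Ω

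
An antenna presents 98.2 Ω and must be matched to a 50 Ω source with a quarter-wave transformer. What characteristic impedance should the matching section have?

Z_qwt = √(Z_0·R_L) = √(50 × 98.2) = √4910

Z_qwt ≈ 70.1 Ω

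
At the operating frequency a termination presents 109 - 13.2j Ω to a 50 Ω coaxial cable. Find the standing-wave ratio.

Γ = (Z_L − Z_0)/(Z_L + Z_0) = (59 − j13.2)/(159 − j13.2)
|Γ| = 60.5/160 = 0.379
VSWR = (1 + |Γ|)/(1 − |Γ|) = 1.38/0.621

VSWR ≈ 2.22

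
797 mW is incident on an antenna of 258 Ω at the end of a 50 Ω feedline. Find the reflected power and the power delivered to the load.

P_reflected ≈ 363 mW; P_delivered ≈ 434 mW

Γ = (258 − 50)/(258 + 50) = 0.675
|Γ|² = 0.456
P_refl = |Γ|²·P_inc = 363 mW, P_del = (1 − |Γ|²)·P_inc = 434 mW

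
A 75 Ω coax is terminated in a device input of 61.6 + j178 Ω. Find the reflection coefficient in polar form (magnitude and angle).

Γ ≈ 0.796 ∠ 41.8°

Γ = (Z_L − Z_0)/(Z_L + Z_0) = (-13.4 + j178)/(136.6 + j178)
|Γ| = 179/224 = 0.796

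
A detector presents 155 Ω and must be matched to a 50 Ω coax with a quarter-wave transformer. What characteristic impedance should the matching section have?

Z_qwt = √(Z_0·R_L) = √(50 × 155) = √7750

Z_qwt ≈ 88 Ω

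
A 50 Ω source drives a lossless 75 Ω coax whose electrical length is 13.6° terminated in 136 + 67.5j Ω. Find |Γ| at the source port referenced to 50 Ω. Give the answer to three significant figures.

|Γ| ≈ 0.564

tan(βl) = 0.242
Z_in = Z_0·(Z_L + jZ_0·tanβl)/(Z_0 + jZ_L·tanβl) = 179 + j9.12 Ω
Γ_s = (Z_in − Z_s)/(Z_in + Z_s) = (129 + j9.12)/(229 + j9.12), |Γ_s| = 0.564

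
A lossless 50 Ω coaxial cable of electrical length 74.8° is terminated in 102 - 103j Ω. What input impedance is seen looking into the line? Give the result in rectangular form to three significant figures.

Z_in ≈ 11.4 − j0.542 Ω

tan(βl) = tan(74.8°) = 3.68
Z_in = Z_0·(Z_L + jZ_0·tanβl)/(Z_0 + jZ_L·tanβl)
     = 50·(102 + j81)/(429 + j375)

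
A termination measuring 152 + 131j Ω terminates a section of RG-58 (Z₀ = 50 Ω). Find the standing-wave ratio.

Γ = (Z_L − Z_0)/(Z_L + Z_0) = (102 + j131)/(202 + j131)
|Γ| = 166/241 = 0.69
VSWR = (1 + |Γ|)/(1 − |Γ|) = 1.69/0.31

VSWR ≈ 5.44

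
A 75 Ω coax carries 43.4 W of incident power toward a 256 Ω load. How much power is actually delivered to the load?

Γ = (256 − 75)/(256 + 75) = 0.547
|Γ|² = 0.299
P_refl = |Γ|²·P_inc = 13 W, P_del = (1 − |Γ|²)·P_inc = 30.4 W

P_delivered ≈ 30.4 W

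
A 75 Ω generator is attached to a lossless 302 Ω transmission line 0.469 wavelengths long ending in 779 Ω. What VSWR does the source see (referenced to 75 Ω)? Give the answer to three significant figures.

VSWR ≈ 10.1

βl = 2π × 0.469 = 169°
tan(βl) = -0.197
Z_in = Z_0·(Z_L + jZ_0·tanβl)/(Z_0 + jZ_L·tanβl) = 643 + j268 Ω
Γ_s = (Z_in − Z_s)/(Z_in + Z_s) = (568 + j268)/(718 + j268), |Γ_s| = 0.819
VSWR = (1 + |Γ_s|)/(1 − |Γ_s|)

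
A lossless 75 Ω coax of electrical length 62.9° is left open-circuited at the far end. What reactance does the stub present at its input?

X_in ≈ -38.4 Ω (capacitive)

tan(βl) = 1.95
For an open-circuited stub, Z_in = −jZ_0·cot(βl) = −jZ_0/tan(βl)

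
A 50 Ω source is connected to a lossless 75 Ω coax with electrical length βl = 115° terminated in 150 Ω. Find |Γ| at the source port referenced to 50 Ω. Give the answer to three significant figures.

|Γ| ≈ 0.267

tan(βl) = -2.14
Z_in = Z_0·(Z_L + jZ_0·tanβl)/(Z_0 + jZ_L·tanβl) = 43.3 + j24.9 Ω
Γ_s = (Z_in − Z_s)/(Z_in + Z_s) = (-6.7 + j24.9)/(93.3 + j24.9), |Γ_s| = 0.267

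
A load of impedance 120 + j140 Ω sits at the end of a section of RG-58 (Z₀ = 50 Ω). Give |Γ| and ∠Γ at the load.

Γ ≈ 0.711 ∠ 24°

Γ = (Z_L − Z_0)/(Z_L + Z_0) = (70 + j140)/(170 + j140)
|Γ| = 157/220 = 0.711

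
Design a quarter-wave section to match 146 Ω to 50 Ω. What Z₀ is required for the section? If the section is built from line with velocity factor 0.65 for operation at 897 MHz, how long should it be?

Z_qwt ≈ 85.4 Ω; length ≈ 5.43 cm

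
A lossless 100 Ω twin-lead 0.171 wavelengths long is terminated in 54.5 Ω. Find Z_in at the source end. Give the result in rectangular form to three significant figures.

βl = 2π × 0.171 = 61.6°
tan(βl) = tan(61.6°) = 1.85
Z_in = Z_0·(Z_L + jZ_0·tanβl)/(Z_0 + jZ_L·tanβl)
     = 100·(54.5 + j185)/(100 + j101)

Z_in ≈ 119 + j64.5 Ω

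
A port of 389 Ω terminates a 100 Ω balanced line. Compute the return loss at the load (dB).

RL ≈ 4.57 dB

Γ = (389 − 100)/(389 + 100) = 0.591
RL = −20·log₁₀|Γ| = −20·log₁₀(0.591)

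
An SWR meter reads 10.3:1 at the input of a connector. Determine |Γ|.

|Γ| = (S − 1)/(S + 1) = (10.3 − 1)/(10.3 + 1) = 9.3/11.3

|Γ| ≈ 0.823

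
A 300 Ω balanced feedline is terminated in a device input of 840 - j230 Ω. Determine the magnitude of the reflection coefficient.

|Γ| ≈ 0.505

Γ = (Z_L − Z_0)/(Z_L + Z_0) = (540 − j230)/(1140 − j230)
|Γ| = 587/1160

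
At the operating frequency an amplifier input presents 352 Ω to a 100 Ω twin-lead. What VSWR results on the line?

VSWR ≈ 3.52

Γ = (352 − 100)/(352 + 100) = 0.558
VSWR = (1 + 0.558)/(1 − 0.558)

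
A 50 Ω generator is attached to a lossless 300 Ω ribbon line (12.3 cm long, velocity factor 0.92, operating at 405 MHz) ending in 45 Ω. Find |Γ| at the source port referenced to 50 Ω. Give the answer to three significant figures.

λ = v/f = 0.92·c / 405 MHz = 0.681 m
βl = 2π·l/λ = 2π × 0.18 = 65°
tan(βl) = 2.14
Z_in = Z_0·(Z_L + jZ_0·tanβl)/(Z_0 + jZ_L·tanβl) = 228 + j569 Ω
Γ_s = (Z_in − Z_s)/(Z_in + Z_s) = (178 + j569)/(278 + j569), |Γ_s| = 0.942

|Γ| ≈ 0.942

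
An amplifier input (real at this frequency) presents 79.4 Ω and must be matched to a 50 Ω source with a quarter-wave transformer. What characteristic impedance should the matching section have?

Z_qwt ≈ 63 Ω

Z_qwt = √(Z_0·R_L) = √(50 × 79.4) = √3970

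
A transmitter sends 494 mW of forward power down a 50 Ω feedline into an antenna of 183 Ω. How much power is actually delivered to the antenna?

Γ = (183 − 50)/(183 + 50) = 0.571
|Γ|² = 0.326
P_refl = |Γ|²·P_inc = 161 mW, P_del = (1 − |Γ|²)·P_inc = 333 mW

P_delivered ≈ 333 mW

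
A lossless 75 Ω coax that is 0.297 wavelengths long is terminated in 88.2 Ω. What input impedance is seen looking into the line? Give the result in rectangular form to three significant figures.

Z_in ≈ 65.3 + j5.92 Ω

βl = 2π × 0.297 = 107°
tan(βl) = tan(107°) = -3.29
Z_in = Z_0·(Z_L + jZ_0·tanβl)/(Z_0 + jZ_L·tanβl)
     = 75·(88.2 − j247)/(75 − j290)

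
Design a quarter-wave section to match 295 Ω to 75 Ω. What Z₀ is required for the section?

Z_qwt ≈ 149 Ω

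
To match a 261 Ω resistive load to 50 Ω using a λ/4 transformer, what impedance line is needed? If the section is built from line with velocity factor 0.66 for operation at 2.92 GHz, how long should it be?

Z_qwt ≈ 114 Ω; length ≈ 1.7 cm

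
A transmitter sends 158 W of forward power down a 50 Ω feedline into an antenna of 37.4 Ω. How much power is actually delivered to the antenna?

Γ = (37.4 − 50)/(37.4 + 50) = -0.144
|Γ|² = 0.0208
P_refl = |Γ|²·P_inc = 3.28 W, P_del = (1 − |Γ|²)·P_inc = 155 W

P_delivered ≈ 155 W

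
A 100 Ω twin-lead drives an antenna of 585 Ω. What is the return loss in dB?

RL ≈ 3 dB

Γ = (585 − 100)/(585 + 100) = 0.708
RL = −20·log₁₀|Γ| = −20·log₁₀(0.708)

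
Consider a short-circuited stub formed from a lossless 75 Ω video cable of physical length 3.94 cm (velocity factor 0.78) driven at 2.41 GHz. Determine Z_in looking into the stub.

Z_in ≈ −j50.4 Ω

λ = v/f = 0.78·c / 2.41 GHz = 0.0971 m
βl = 2π·l/λ = 2π × 0.406 = 146°
tan(βl) = -0.672
For a short-circuited stub, Z_in = jZ_0·tan(βl)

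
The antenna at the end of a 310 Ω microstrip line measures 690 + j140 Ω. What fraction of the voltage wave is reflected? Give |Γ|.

Γ = (Z_L − Z_0)/(Z_L + Z_0) = (380 + j140)/(1000 + j140)
|Γ| = 405/1010

|Γ| ≈ 0.401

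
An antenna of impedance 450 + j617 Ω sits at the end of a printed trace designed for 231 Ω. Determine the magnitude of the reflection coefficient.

|Γ| ≈ 0.712

Γ = (Z_L − Z_0)/(Z_L + Z_0) = (219 + j617)/(681 + j617)
|Γ| = 655/919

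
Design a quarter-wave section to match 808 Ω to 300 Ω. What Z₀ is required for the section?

Z_qwt = √(Z_0·R_L) = √(300 × 808) = √242400

Z_qwt ≈ 492 Ω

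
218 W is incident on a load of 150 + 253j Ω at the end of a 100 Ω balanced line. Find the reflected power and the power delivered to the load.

P_reflected ≈ 115 W; P_delivered ≈ 103 W

|Γ| = |(50 + j253)/(250 + j253)| = 0.725
|Γ|² = 0.526
P_refl = |Γ|²·P_inc = 115 W, P_del = (1 − |Γ|²)·P_inc = 103 W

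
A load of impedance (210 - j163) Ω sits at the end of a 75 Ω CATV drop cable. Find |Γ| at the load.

|Γ| ≈ 0.645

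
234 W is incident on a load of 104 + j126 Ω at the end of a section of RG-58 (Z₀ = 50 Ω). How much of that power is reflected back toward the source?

|Γ| = |(54 + j126)/(154 + j126)| = 0.689
|Γ|² = 0.475
P_refl = |Γ|²·P_inc = 111 W, P_del = (1 − |Γ|²)·P_inc = 123 W

P_reflected ≈ 111 W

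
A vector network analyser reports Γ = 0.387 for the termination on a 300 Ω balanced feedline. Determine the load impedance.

Z_L ≈ 679 Ω

Z_L = Z_0·(1 + Γ)/(1 − Γ) = 300·(1.39)/(0.613)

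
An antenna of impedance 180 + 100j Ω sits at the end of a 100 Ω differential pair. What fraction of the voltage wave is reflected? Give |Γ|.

Γ = (Z_L − Z_0)/(Z_L + Z_0) = (80 + j100)/(280 + j100)
|Γ| = 128/297

|Γ| ≈ 0.431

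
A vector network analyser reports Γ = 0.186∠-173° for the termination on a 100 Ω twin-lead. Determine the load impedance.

Z_L ≈ 68.8 − j3.23 Ω

Z_L = Z_0·(1 + Γ)/(1 − Γ) = 100·(0.815 − j0.0227)/(1.18 + j0.0227)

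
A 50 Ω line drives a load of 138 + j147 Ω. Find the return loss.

RL ≈ 2.88 dB

Γ = (88 + j147)/(188 + j147), |Γ| = 0.718
RL = −20·log₁₀|Γ| = −20·log₁₀(0.718)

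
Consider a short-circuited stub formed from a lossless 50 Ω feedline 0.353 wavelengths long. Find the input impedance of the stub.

βl = 2π × 0.353 = 127°
tan(βl) = -1.32
For a short-circuited stub, Z_in = jZ_0·tan(βl)

Z_in ≈ −j66.2 Ω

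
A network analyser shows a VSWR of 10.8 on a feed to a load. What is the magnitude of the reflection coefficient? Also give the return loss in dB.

|Γ| = (S − 1)/(S + 1) = (10.8 − 1)/(10.8 + 1) = 9.8/11.8
RL = −20·log₁₀|Γ| = −20·log₁₀(0.831)

|Γ| ≈ 0.831; return loss ≈ 1.61 dB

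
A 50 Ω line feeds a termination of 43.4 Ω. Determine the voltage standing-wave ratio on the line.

VSWR ≈ 1.15

Γ = (43.4 − 50)/(43.4 + 50) = -0.0707
VSWR = (1 + 0.0707)/(1 − 0.0707)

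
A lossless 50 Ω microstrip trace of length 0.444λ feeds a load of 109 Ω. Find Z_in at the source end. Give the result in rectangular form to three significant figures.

Z_in ≈ 75.4 + j42 Ω

βl = 2π × 0.444 = 160°
tan(βl) = tan(160°) = -0.367
Z_in = Z_0·(Z_L + jZ_0·tanβl)/(Z_0 + jZ_L·tanβl)
     = 50·(109 − j18.4)/(50 − j40)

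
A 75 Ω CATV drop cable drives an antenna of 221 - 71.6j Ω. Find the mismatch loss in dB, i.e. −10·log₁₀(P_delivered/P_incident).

Γ = (146 − j71.6)/(296 − j71.6), |Γ| = 0.534
|Γ|² = 0.285, so P_del/P_inc = 1 − |Γ|² = 0.715
ML = −10·log₁₀(1 − |Γ|²)

mismatch loss ≈ 1.46 dB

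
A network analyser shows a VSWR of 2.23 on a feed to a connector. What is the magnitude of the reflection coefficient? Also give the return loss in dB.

|Γ| ≈ 0.381; return loss ≈ 8.39 dB

|Γ| = (S − 1)/(S + 1) = (2.23 − 1)/(2.23 + 1) = 1.23/3.23
RL = −20·log₁₀|Γ| = −20·log₁₀(0.381)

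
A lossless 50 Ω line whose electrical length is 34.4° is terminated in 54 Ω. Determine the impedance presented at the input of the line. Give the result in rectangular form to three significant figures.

tan(βl) = tan(34.4°) = 0.685
Z_in = Z_0·(Z_L + jZ_0·tanβl)/(Z_0 + jZ_L·tanβl)
     = 50·(54 + j34.2)/(50 + j37)

Z_in ≈ 51.3 − j3.68 Ω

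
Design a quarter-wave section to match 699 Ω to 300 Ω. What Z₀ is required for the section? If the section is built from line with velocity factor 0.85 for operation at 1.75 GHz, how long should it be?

Z_qwt = √(Z_0·R_L) = √(300 × 699) = √209700
λ = 0.85·c/f = 0.146 m, so l = λ/4 = 0.0364 m

Z_qwt ≈ 458 Ω; length ≈ 3.64 cm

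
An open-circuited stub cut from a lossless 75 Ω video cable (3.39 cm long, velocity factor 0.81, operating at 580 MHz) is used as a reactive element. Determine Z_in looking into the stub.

λ = v/f = 0.81·c / 580 MHz = 0.419 m
βl = 2π·l/λ = 2π × 0.0809 = 29.1°
tan(βl) = 0.557
For an open-circuited stub, Z_in = −jZ_0·cot(βl) = −jZ_0/tan(βl)

Z_in ≈ −j135 Ω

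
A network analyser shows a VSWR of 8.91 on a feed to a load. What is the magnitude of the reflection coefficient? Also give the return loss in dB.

|Γ| ≈ 0.798; return loss ≈ 1.96 dB

|Γ| = (S − 1)/(S + 1) = (8.91 − 1)/(8.91 + 1) = 7.91/9.91
RL = −20·log₁₀|Γ| = −20·log₁₀(0.798)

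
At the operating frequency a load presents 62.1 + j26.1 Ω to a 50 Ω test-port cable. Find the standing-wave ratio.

Γ = (Z_L − Z_0)/(Z_L + Z_0) = (12.1 + j26.1)/(112.1 + j26.1)
|Γ| = 28.8/115 = 0.25
VSWR = (1 + |Γ|)/(1 − |Γ|) = 1.25/0.75

VSWR ≈ 1.67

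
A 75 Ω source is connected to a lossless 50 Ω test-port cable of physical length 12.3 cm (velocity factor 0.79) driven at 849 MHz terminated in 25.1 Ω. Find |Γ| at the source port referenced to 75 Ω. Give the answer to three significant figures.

λ = v/f = 0.79·c / 849 MHz = 0.279 m
βl = 2π·l/λ = 2π × 0.441 = 159°
tan(βl) = -0.391
Z_in = Z_0·(Z_L + jZ_0·tanβl)/(Z_0 + jZ_L·tanβl) = 27.9 − j14.1 Ω
Γ_s = (Z_in − Z_s)/(Z_in + Z_s) = (-47.1 − j14.1)/(103 − j14.1), |Γ_s| = 0.474

|Γ| ≈ 0.474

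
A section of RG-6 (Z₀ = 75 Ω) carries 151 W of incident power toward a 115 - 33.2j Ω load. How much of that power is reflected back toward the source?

P_reflected ≈ 11 W

|Γ| = |(40 − j33.2)/(190 − j33.2)| = 0.27
|Γ|² = 0.0726
P_refl = |Γ|²·P_inc = 11 W, P_del = (1 − |Γ|²)·P_inc = 140 W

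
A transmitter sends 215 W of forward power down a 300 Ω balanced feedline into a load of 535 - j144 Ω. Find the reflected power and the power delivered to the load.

|Γ| = |(235 − j144)/(835 − j144)| = 0.325
|Γ|² = 0.106
P_refl = |Γ|²·P_inc = 22.7 W, P_del = (1 − |Γ|²)·P_inc = 192 W

P_reflected ≈ 22.7 W; P_delivered ≈ 192 W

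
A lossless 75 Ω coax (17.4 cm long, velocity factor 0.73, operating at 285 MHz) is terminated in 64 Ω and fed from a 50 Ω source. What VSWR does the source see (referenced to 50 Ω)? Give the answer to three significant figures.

λ = v/f = 0.73·c / 285 MHz = 0.768 m
βl = 2π·l/λ = 2π × 0.226 = 81.5°
tan(βl) = 6.71
Z_in = Z_0·(Z_L + jZ_0·tanβl)/(Z_0 + jZ_L·tanβl) = 87.2 + j4.05 Ω
Γ_s = (Z_in − Z_s)/(Z_in + Z_s) = (37.2 + j4.05)/(137 + j4.05), |Γ_s| = 0.273
VSWR = (1 + |Γ_s|)/(1 − |Γ_s|)

VSWR ≈ 1.75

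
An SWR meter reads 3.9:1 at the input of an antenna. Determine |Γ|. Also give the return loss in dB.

|Γ| = (S − 1)/(S + 1) = (3.9 − 1)/(3.9 + 1) = 2.9/4.9
RL = −20·log₁₀|Γ| = −20·log₁₀(0.592)

|Γ| ≈ 0.592; return loss ≈ 4.56 dB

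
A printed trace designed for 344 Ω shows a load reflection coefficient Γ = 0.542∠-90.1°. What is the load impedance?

Z_L = Z_0·(1 + Γ)/(1 − Γ) = 344·(0.999 − j0.542)/(1 + j0.542)

Z_L ≈ 188 − j288 Ω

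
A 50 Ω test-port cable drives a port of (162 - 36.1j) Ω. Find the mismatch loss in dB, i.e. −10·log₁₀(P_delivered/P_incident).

mismatch loss ≈ 1.55 dB

Γ = (112 − j36.1)/(212 − j36.1), |Γ| = 0.547
|Γ|² = 0.299, so P_del/P_inc = 1 − |Γ|² = 0.701
ML = −10·log₁₀(1 − |Γ|²)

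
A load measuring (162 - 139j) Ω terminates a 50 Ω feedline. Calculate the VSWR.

Γ = (Z_L − Z_0)/(Z_L + Z_0) = (112 − j139)/(212 − j139)
|Γ| = 179/254 = 0.704
VSWR = (1 + |Γ|)/(1 − |Γ|) = 1.7/0.296

VSWR ≈ 5.76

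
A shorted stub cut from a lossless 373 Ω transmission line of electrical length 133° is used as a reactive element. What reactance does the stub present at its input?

tan(βl) = -1.07
For a shorted stub, Z_in = jZ_0·tan(βl)

X_in ≈ -400 Ω (capacitive)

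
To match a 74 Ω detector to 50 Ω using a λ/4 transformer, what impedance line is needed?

Z_qwt = √(Z_0·R_L) = √(50 × 74) = √3700

Z_qwt ≈ 60.8 Ω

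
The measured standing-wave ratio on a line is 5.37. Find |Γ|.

|Γ| ≈ 0.686

|Γ| = (S − 1)/(S + 1) = (5.37 − 1)/(5.37 + 1) = 4.37/6.37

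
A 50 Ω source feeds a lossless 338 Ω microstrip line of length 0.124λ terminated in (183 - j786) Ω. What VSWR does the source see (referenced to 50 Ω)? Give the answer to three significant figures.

βl = 2π × 0.124 = 44.6°
tan(βl) = 0.988
Z_in = Z_0·(Z_L + jZ_0·tanβl)/(Z_0 + jZ_L·tanβl) = 32.4 − j142 Ω
Γ_s = (Z_in − Z_s)/(Z_in + Z_s) = (-17.6 − j142)/(82.4 − j142), |Γ_s| = 0.872
VSWR = (1 + |Γ_s|)/(1 − |Γ_s|)

VSWR ≈ 14.6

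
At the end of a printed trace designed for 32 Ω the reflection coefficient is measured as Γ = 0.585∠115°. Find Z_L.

Z_L = Z_0·(1 + Γ)/(1 − Γ) = 32·(0.753 + j0.53)/(1.25 − j0.53)

Z_L ≈ 11.5 + j18.5 Ω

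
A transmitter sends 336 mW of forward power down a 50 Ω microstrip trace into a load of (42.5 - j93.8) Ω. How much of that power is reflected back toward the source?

|Γ| = |(-7.5 − j93.8)/(92.5 − j93.8)| = 0.714
|Γ|² = 0.51
P_refl = |Γ|²·P_inc = 171 mW, P_del = (1 − |Γ|²)·P_inc = 165 mW

P_reflected ≈ 171 mW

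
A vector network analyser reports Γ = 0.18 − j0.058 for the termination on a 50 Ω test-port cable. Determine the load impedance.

Z_L = Z_0·(1 + Γ)/(1 − Γ) = 50·(1.18 − j0.058)/(0.82 + j0.058)

Z_L ≈ 71.3 − j8.58 Ω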